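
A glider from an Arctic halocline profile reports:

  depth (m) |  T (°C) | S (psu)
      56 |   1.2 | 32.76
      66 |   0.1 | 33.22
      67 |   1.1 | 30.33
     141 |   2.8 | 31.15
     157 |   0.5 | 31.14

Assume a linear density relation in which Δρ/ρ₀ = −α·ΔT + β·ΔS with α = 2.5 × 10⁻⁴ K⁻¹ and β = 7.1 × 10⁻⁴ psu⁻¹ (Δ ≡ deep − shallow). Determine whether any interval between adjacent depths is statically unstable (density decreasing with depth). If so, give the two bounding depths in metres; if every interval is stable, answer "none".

66–67 m

Evaluate Δρ/ρ₀ = −αΔT + βΔS across each adjacent pair:
  56–66 m: −αΔT+βΔS = −(2.5 × 10⁻⁴)(-1.1)+(7.1 × 10⁻⁴)(+0.46) = 6.0 × 10⁻⁴ → stable
  66–67 m: −αΔT+βΔS = −(2.5 × 10⁻⁴)(+1.0)+(7.1 × 10⁻⁴)(-2.89) = -2.3 × 10⁻³ → UNSTABLE
  67–141 m: −αΔT+βΔS = −(2.5 × 10⁻⁴)(+1.7)+(7.1 × 10⁻⁴)(+0.82) = 1.6 × 10⁻⁴ → stable
  141–157 m: −αΔT+βΔS = −(2.5 × 10⁻⁴)(-2.3)+(7.1 × 10⁻⁴)(-0.01) = 5.7 × 10⁻⁴ → stable
The 66–67 m interval has Δρ < 0: lighter water underlies denser water.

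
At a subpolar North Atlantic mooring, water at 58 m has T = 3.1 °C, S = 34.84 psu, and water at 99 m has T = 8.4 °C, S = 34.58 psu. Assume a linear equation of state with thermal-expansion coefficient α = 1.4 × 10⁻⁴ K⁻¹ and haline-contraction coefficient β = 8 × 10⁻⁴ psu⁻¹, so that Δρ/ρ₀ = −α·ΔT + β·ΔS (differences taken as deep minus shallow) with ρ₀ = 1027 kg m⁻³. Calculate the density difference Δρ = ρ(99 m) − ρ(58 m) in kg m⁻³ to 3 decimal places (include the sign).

ΔT = +5.3 K, ΔS = -0.26 psu (deep − shallow).
Δρ/ρ₀ = −(1.4 × 10⁻⁴)(+5.3) + (8 × 10⁻⁴)(-0.26) = -9.50 × 10⁻⁴.
Δρ = 1027 × (-9.50 × 10⁻⁴) = -0.976 kg m⁻³.
Negative Δρ: lighter below, statically unstable.

-0.976 kg m⁻³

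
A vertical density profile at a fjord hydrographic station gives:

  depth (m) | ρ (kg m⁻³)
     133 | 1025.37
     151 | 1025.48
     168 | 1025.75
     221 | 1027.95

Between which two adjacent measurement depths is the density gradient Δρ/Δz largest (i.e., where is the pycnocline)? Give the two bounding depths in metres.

Compute the density gradient over each adjacent pair:
  133–151 m: Δρ/Δz = 0.11/18 = 6.1 × 10⁻³ kg m⁻⁴
  151–168 m: Δρ/Δz = 0.27/17 = 0.016 kg m⁻⁴
  168–221 m: Δρ/Δz = 2.20/53 = 0.042 kg m⁻⁴
The largest gradient is in the 168–221 m interval — the pycnocline.

168–221 m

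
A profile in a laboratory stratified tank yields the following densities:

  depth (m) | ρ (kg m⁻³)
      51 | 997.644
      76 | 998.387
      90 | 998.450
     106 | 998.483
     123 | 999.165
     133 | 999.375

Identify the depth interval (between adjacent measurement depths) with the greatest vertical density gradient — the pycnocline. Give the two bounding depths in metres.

106–123 m

Compute the density gradient over each adjacent pair:
  51–76 m: Δρ/Δz = 0.743/25 = 0.030 kg m⁻⁴
  76–90 m: Δρ/Δz = 0.063/14 = 4.5 × 10⁻³ kg m⁻⁴
  90–106 m: Δρ/Δz = 0.033/16 = 2.1 × 10⁻³ kg m⁻⁴
  106–123 m: Δρ/Δz = 0.682/17 = 0.040 kg m⁻⁴
  123–133 m: Δρ/Δz = 0.210/10 = 0.021 kg m⁻⁴
The largest gradient is in the 106–123 m interval — the pycnocline.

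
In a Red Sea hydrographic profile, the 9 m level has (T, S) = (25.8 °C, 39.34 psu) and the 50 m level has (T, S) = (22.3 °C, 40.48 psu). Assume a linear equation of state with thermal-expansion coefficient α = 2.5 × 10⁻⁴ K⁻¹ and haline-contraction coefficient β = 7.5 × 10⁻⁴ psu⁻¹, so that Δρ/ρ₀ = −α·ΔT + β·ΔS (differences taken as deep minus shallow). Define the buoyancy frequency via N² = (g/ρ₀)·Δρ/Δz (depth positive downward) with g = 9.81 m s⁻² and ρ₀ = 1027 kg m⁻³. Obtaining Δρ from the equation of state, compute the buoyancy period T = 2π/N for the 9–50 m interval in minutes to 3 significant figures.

ΔT = -3.5 K, ΔS = +1.14 psu (deep − shallow).
Δρ/ρ₀ = −αΔT + βΔS = 8.75 × 10⁻⁴ + 8.55 × 10⁻⁴ = 1.73 × 10⁻³, so Δρ ≈ 1.777 kg m⁻³.
N² = (g/ρ₀)·Δρ/Δz = g·(Δρ/ρ₀)/Δz = 9.81 × 1.73 × 10⁻³ / 41 = 4.1393 × 10⁻⁴ s⁻².
N = √(4.1393 × 10⁻⁴) = 0.020345 rad s⁻¹ → T = 2π/N = 308.83 s = 5.1472 min ≈ 5.15 min.

5.15 min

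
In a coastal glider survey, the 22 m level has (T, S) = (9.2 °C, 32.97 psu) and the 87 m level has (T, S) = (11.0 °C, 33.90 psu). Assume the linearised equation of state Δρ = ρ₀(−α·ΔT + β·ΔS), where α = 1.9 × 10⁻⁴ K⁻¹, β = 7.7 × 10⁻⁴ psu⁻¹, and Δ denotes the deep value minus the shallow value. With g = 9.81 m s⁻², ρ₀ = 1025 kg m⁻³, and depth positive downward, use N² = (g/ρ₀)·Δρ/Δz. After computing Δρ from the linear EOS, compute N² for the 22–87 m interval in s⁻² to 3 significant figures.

5.65 × 10⁻⁵ s⁻²

ΔT = +1.8 K, ΔS = +0.93 psu (deep − shallow).
Δρ/ρ₀ = −αΔT + βΔS = -3.42 × 10⁻⁴ + 7.161 × 10⁻⁴ = 3.741 × 10⁻⁴, so Δρ ≈ 0.3835 kg m⁻³.
N² = (g/ρ₀)·Δρ/Δz = g·(Δρ/ρ₀)/Δz = 9.81 × 3.741 × 10⁻⁴ / 65 = 5.6460 × 10⁻⁵ s⁻² ≈ 5.65 × 10⁻⁵ s⁻².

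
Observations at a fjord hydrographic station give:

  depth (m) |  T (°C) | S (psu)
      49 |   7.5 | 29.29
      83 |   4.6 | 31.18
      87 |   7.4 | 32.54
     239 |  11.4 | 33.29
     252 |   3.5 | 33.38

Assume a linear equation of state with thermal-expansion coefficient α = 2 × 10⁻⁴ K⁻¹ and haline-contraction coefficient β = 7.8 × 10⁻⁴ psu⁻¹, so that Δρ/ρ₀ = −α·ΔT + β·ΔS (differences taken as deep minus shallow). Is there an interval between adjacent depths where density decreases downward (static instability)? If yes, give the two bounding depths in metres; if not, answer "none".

87–239 m

Evaluate Δρ/ρ₀ = −αΔT + βΔS across each adjacent pair:
  49–83 m: −αΔT+βΔS = −(2 × 10⁻⁴)(-2.9)+(7.8 × 10⁻⁴)(+1.89) = 2.1 × 10⁻³ → stable
  83–87 m: −αΔT+βΔS = −(2 × 10⁻⁴)(+2.8)+(7.8 × 10⁻⁴)(+1.36) = 5.0 × 10⁻⁴ → stable
  87–239 m: −αΔT+βΔS = −(2 × 10⁻⁴)(+4.0)+(7.8 × 10⁻⁴)(+0.75) = -2.2 × 10⁻⁴ → UNSTABLE
  239–252 m: −αΔT+βΔS = −(2 × 10⁻⁴)(-7.9)+(7.8 × 10⁻⁴)(+0.09) = 1.7 × 10⁻³ → stable
The 87–239 m interval has Δρ < 0: lighter water underlies denser water.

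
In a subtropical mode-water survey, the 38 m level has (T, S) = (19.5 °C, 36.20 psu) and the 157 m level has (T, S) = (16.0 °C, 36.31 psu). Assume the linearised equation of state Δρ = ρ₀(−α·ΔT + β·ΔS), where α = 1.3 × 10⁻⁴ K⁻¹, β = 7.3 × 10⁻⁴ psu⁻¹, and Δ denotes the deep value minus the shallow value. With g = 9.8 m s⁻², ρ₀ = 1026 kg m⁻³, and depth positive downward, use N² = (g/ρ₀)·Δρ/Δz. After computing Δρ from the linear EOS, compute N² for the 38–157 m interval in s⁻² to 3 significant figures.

4.41 × 10⁻⁵ s⁻²

ΔT = -3.5 K, ΔS = +0.11 psu (deep − shallow).
Δρ/ρ₀ = −αΔT + βΔS = 4.55 × 10⁻⁴ + 8.03 × 10⁻⁵ = 5.353 × 10⁻⁴, so Δρ ≈ 0.5492 kg m⁻³.
N² = (g/ρ₀)·Δρ/Δz = g·(Δρ/ρ₀)/Δz = 9.8 × 5.353 × 10⁻⁴ / 119 = 4.4084 × 10⁻⁵ s⁻² ≈ 4.41 × 10⁻⁵ s⁻².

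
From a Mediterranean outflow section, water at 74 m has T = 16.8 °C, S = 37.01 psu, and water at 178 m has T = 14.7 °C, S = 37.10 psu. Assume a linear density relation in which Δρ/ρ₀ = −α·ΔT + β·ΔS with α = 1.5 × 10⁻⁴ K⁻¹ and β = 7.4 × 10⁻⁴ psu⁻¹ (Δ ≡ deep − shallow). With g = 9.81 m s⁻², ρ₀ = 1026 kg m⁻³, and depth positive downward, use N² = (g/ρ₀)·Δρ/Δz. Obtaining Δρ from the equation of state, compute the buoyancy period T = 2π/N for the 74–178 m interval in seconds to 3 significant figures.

ΔT = -2.1 K, ΔS = +0.09 psu (deep − shallow).
Δρ/ρ₀ = −αΔT + βΔS = 3.15 × 10⁻⁴ + 6.66 × 10⁻⁵ = 3.816 × 10⁻⁴, so Δρ ≈ 0.3915 kg m⁻³.
N² = (g/ρ₀)·Δρ/Δz = g·(Δρ/ρ₀)/Δz = 9.81 × 3.816 × 10⁻⁴ / 104 = 3.5995 × 10⁻⁵ s⁻².
N = √(3.5995 × 10⁻⁵) = 5.9996 × 10⁻³ rad s⁻¹ → T = 2π/N = 1.0473 × 10³ s ≈ 1.05 × 10³ s.

1.05 × 10³ s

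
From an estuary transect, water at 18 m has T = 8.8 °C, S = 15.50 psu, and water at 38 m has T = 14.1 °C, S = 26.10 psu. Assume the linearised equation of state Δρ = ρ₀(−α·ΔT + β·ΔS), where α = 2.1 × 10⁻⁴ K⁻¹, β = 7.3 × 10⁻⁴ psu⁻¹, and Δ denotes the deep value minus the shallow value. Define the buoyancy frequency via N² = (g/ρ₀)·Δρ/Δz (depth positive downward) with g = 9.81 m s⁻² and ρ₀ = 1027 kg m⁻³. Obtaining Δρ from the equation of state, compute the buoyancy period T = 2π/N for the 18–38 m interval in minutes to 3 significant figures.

1.84 min

ΔT = +5.3 K, ΔS = +10.60 psu (deep − shallow).
Δρ/ρ₀ = −αΔT + βΔS = -1.113 × 10⁻³ + 7.738 × 10⁻³ = 6.625 × 10⁻³, so Δρ ≈ 6.804 kg m⁻³.
N² = (g/ρ₀)·Δρ/Δz = g·(Δρ/ρ₀)/Δz = 9.81 × 6.625 × 10⁻³ / 20 = 3.2496 × 10⁻³ s⁻².
N = √(3.2496 × 10⁻³) = 0.057005 rad s⁻¹ → T = 2π/N = 110.22 s = 1.8370 min ≈ 1.84 min.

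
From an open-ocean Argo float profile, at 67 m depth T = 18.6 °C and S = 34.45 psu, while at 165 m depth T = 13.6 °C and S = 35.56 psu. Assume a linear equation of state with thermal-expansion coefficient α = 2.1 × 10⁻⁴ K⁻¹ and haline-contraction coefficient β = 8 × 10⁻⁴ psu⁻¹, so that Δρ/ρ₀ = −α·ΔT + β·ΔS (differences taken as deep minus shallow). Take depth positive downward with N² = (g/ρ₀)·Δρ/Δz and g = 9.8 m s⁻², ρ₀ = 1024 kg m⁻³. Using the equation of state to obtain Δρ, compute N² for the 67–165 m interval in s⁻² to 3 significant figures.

ΔT = -5.0 K, ΔS = +1.11 psu (deep − shallow).
Δρ/ρ₀ = −αΔT + βΔS = 1.05 × 10⁻³ + 8.88 × 10⁻⁴ = 1.938 × 10⁻³, so Δρ ≈ 1.985 kg m⁻³.
N² = (g/ρ₀)·Δρ/Δz = g·(Δρ/ρ₀)/Δz = 9.8 × 1.938 × 10⁻³ / 98 = 1.9380 × 10⁻⁴ s⁻² ≈ 1.94 × 10⁻⁴ s⁻².

1.94 × 10⁻⁴ s⁻²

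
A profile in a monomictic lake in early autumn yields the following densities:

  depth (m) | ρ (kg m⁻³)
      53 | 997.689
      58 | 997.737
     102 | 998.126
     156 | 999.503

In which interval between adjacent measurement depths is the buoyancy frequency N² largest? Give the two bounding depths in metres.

102–156 m

Compute the density gradient over each adjacent pair:
  53–58 m: Δρ/Δz = 0.048/5 = 9.6 × 10⁻³ kg m⁻⁴
  58–102 m: Δρ/Δz = 0.389/44 = 8.8 × 10⁻³ kg m⁻⁴
  102–156 m: Δρ/Δz = 1.377/54 = 0.025 kg m⁻⁴
The largest gradient is in the 102–156 m interval — the pycnocline.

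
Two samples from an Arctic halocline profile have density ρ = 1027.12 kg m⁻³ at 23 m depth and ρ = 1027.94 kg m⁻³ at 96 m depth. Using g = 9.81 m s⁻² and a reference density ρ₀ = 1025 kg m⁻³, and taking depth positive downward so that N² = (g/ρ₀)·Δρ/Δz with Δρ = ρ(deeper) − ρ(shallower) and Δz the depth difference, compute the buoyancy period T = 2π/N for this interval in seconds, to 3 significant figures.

606 s

Δρ = 1027.94 − 1027.12 = 0.82 kg m⁻³ over Δz = 96 − 23 = 73 m.
N² = (9.81/1025) × (0.82/73) = 1.0751 × 10⁻⁴ s⁻².
N = √(1.0751 × 10⁻⁴) = 0.010369 rad s⁻¹, so T = 2π/N = 605.96 s ≈ 606 s.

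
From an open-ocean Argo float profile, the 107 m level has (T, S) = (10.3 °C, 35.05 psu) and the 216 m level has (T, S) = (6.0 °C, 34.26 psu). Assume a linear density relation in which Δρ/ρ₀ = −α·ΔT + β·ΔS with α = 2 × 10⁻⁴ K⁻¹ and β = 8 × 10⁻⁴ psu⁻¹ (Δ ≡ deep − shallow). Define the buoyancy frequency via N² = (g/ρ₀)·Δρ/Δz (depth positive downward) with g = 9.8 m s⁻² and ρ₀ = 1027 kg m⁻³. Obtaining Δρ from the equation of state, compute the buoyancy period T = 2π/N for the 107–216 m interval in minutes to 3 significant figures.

23.1 min

ΔT = -4.3 K, ΔS = -0.79 psu (deep − shallow).
Δρ/ρ₀ = −αΔT + βΔS = 8.60 × 10⁻⁴ − 6.32 × 10⁻⁴ = 2.28 × 10⁻⁴, so Δρ ≈ 0.2342 kg m⁻³.
N² = (g/ρ₀)·Δρ/Δz = g·(Δρ/ρ₀)/Δz = 9.8 × 2.28 × 10⁻⁴ / 109 = 2.0499 × 10⁻⁵ s⁻².
N = √(2.0499 × 10⁻⁵) = 4.5276 × 10⁻³ rad s⁻¹ → T = 2π/N = 1.3878 × 10³ s = 23.130 min ≈ 23.1 min.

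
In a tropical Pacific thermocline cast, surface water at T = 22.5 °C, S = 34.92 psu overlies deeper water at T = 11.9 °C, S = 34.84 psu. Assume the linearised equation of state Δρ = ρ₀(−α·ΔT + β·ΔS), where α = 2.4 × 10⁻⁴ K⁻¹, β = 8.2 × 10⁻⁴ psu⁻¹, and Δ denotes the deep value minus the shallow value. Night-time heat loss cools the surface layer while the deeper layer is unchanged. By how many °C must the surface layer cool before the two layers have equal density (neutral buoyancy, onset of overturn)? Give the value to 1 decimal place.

Neutral buoyancy requires Δρ = 0, i.e. −α(T_deep − T_surf′) + β(S_deep − S_surf) = 0.
T_surf′ = T_deep − (β/α)·ΔS = 11.9 − (8.2 × 10⁻⁴/2.4 × 10⁻⁴)·(-0.08) = 12.173 °C.
Cooling required: 22.5 − (12.173) = 10.327 °C.

10.3 °C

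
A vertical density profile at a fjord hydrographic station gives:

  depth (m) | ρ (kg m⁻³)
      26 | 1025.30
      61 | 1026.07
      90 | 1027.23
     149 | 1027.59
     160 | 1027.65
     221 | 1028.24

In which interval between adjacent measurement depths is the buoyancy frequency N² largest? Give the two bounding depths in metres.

61–90 m

Compute the density gradient over each adjacent pair:
  26–61 m: Δρ/Δz = 0.77/35 = 0.022 kg m⁻⁴
  61–90 m: Δρ/Δz = 1.16/29 = 0.040 kg m⁻⁴
  90–149 m: Δρ/Δz = 0.36/59 = 6.1 × 10⁻³ kg m⁻⁴
  149–160 m: Δρ/Δz = 0.06/11 = 5.5 × 10⁻³ kg m⁻⁴
  160–221 m: Δρ/Δz = 0.59/61 = 9.7 × 10⁻³ kg m⁻⁴
The largest gradient is in the 61–90 m interval — the pycnocline.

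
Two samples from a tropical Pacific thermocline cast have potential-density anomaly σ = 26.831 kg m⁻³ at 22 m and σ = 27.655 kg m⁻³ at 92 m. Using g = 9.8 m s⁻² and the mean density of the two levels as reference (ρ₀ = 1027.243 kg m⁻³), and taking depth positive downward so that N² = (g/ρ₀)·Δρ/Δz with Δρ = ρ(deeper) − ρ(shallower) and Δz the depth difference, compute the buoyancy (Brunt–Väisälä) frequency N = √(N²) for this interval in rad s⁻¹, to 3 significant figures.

Δρ = 1027.655 − 1026.831 = 0.824 kg m⁻³ over Δz = 92 − 22 = 70 m.
N² = (9.8/1027.243) × (0.824/70) = 1.1230 × 10⁻⁴ s⁻².
N = √(1.1230 × 10⁻⁴) = 0.010597 rad s⁻¹ ≈ 0.0106 rad s⁻¹.

0.0106 rad s⁻¹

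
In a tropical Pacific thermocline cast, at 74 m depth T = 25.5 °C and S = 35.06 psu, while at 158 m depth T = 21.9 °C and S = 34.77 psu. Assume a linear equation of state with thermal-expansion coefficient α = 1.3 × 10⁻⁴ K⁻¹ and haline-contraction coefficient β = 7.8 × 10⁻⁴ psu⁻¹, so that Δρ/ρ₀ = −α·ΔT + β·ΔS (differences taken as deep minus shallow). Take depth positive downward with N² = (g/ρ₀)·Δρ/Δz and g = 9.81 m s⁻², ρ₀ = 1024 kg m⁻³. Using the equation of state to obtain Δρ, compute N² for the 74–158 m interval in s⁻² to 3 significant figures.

ΔT = -3.6 K, ΔS = -0.29 psu (deep − shallow).
Δρ/ρ₀ = −αΔT + βΔS = 4.68 × 10⁻⁴ − 2.262 × 10⁻⁴ = 2.418 × 10⁻⁴, so Δρ ≈ 0.2476 kg m⁻³.
N² = (g/ρ₀)·Δρ/Δz = g·(Δρ/ρ₀)/Δz = 9.81 × 2.418 × 10⁻⁴ / 84 = 2.8239 × 10⁻⁵ s⁻² ≈ 2.82 × 10⁻⁵ s⁻².

2.82 × 10⁻⁵ s⁻²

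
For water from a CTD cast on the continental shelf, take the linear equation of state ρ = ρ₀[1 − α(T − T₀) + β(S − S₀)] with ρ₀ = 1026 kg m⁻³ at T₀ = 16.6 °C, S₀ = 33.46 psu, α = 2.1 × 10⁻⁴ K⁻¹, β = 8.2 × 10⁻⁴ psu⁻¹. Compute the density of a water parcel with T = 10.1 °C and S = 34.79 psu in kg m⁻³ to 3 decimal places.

1028.519 kg m⁻³

T − T₀ = -6.5 K, S − S₀ = +1.33 psu.
Bracket = 1 − α·(-6.5) + β·(+1.33) = 1 + (2.4556 × 10⁻³) = 1.0024556.
ρ = 1026 × 1.0024556 = 1028.519 kg m⁻³.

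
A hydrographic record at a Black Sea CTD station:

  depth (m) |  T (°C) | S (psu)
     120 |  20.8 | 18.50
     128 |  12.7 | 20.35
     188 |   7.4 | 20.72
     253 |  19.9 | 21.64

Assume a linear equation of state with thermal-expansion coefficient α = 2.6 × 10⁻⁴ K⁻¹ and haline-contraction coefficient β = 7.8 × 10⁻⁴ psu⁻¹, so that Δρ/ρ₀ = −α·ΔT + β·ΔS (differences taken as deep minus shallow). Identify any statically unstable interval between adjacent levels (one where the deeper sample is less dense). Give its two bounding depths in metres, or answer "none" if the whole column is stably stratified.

Evaluate Δρ/ρ₀ = −αΔT + βΔS across each adjacent pair:
  120–128 m: −αΔT+βΔS = −(2.6 × 10⁻⁴)(-8.1)+(7.8 × 10⁻⁴)(+1.85) = 3.5 × 10⁻³ → stable
  128–188 m: −αΔT+βΔS = −(2.6 × 10⁻⁴)(-5.3)+(7.8 × 10⁻⁴)(+0.37) = 1.7 × 10⁻³ → stable
  188–253 m: −αΔT+βΔS = −(2.6 × 10⁻⁴)(+12.5)+(7.8 × 10⁻⁴)(+0.92) = -2.5 × 10⁻³ → UNSTABLE
The 188–253 m interval has Δρ < 0: lighter water underlies denser water.

188–253 m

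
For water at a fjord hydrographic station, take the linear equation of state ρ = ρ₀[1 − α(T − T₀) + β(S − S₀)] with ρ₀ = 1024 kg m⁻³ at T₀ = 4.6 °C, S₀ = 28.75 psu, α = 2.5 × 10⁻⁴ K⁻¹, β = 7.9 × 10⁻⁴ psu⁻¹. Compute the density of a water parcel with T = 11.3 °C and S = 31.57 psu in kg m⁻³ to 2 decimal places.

1024.57 kg m⁻³

T − T₀ = +6.7 K, S − S₀ = +2.82 psu.
Bracket = 1 − α·(+6.7) + β·(+2.82) = 1 + (5.528 × 10⁻⁴) = 1.0005528.
ρ = 1024 × 1.0005528 = 1024.57 kg m⁻³.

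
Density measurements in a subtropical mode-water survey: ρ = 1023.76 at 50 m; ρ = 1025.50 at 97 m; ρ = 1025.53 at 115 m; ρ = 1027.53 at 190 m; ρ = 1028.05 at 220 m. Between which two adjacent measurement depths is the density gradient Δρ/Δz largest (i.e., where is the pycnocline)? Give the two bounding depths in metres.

Compute the density gradient over each adjacent pair:
  50–97 m: Δρ/Δz = 1.74/47 = 0.037 kg m⁻⁴
  97–115 m: Δρ/Δz = 0.03/18 = 1.7 × 10⁻³ kg m⁻⁴
  115–190 m: Δρ/Δz = 2.00/75 = 0.027 kg m⁻⁴
  190–220 m: Δρ/Δz = 0.52/30 = 0.017 kg m⁻⁴
The largest gradient is in the 50–97 m interval — the pycnocline.

50–97 m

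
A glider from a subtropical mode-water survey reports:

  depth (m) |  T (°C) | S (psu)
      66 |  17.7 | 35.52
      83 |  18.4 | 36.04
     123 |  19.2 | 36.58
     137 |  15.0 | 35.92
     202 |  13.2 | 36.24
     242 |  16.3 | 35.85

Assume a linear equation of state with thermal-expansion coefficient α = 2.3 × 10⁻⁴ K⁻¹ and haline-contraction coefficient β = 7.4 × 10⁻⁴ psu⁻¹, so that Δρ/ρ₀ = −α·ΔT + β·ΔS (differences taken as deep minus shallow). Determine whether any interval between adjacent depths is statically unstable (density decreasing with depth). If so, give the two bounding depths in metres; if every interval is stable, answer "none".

Evaluate Δρ/ρ₀ = −αΔT + βΔS across each adjacent pair:
  66–83 m: −αΔT+βΔS = −(2.3 × 10⁻⁴)(+0.7)+(7.4 × 10⁻⁴)(+0.52) = 2.2 × 10⁻⁴ → stable
  83–123 m: −αΔT+βΔS = −(2.3 × 10⁻⁴)(+0.8)+(7.4 × 10⁻⁴)(+0.54) = 2.2 × 10⁻⁴ → stable
  123–137 m: −αΔT+βΔS = −(2.3 × 10⁻⁴)(-4.2)+(7.4 × 10⁻⁴)(-0.66) = 4.8 × 10⁻⁴ → stable
  137–202 m: −αΔT+βΔS = −(2.3 × 10⁻⁴)(-1.8)+(7.4 × 10⁻⁴)(+0.32) = 6.5 × 10⁻⁴ → stable
  202–242 m: −αΔT+βΔS = −(2.3 × 10⁻⁴)(+3.1)+(7.4 × 10⁻⁴)(-0.39) = -1.0 × 10⁻³ → UNSTABLE
The 202–242 m interval has Δρ < 0: lighter water underlies denser water.

202–242 m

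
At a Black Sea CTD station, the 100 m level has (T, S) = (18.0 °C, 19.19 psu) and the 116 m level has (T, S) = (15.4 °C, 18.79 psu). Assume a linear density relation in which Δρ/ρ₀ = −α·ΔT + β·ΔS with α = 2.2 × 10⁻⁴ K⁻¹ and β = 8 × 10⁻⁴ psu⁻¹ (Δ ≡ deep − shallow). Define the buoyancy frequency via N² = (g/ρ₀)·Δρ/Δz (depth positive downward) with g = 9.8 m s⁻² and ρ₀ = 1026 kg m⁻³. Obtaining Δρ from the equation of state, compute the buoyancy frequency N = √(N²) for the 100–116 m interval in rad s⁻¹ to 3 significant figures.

0.0124 rad s⁻¹

ΔT = -2.6 K, ΔS = -0.40 psu (deep − shallow).
Δρ/ρ₀ = −αΔT + βΔS = 5.72 × 10⁻⁴ − 3.20 × 10⁻⁴ = 2.52 × 10⁻⁴, so Δρ ≈ 0.2586 kg m⁻³.
N² = (g/ρ₀)·Δρ/Δz = g·(Δρ/ρ₀)/Δz = 9.8 × 2.52 × 10⁻⁴ / 16 = 1.5435 × 10⁻⁴ s⁻².
N = √(1.5435 × 10⁻⁴) = 0.012424 rad s⁻¹ ≈ 0.0124 rad s⁻¹.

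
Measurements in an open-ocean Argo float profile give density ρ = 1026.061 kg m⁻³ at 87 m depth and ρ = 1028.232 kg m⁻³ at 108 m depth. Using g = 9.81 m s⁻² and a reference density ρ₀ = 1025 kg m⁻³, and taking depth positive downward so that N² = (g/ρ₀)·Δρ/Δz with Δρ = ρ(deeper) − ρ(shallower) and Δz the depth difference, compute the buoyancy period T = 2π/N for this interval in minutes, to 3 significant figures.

Δρ = 1028.232 − 1026.061 = 2.171 kg m⁻³ over Δz = 108 − 87 = 21 m.
N² = (9.81/1025) × (2.171/21) = 9.8943 × 10⁻⁴ s⁻².
N = √(9.8943 × 10⁻⁴) = 0.031455 rad s⁻¹, so T = 2π/N = 199.75 s = 3.3292 min ≈ 3.33 min.

3.33 min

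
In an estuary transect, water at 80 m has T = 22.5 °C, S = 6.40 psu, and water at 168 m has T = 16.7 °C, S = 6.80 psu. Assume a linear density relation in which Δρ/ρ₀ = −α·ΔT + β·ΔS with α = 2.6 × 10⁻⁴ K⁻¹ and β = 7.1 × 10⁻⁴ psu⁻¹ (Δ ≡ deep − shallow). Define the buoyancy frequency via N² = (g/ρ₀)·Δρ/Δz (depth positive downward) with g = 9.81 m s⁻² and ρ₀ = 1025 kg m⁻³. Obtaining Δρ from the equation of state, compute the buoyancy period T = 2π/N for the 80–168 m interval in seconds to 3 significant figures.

ΔT = -5.8 K, ΔS = +0.40 psu (deep − shallow).
Δρ/ρ₀ = −αΔT + βΔS = 1.508 × 10⁻³ + 2.84 × 10⁻⁴ = 1.792 × 10⁻³, so Δρ ≈ 1.837 kg m⁻³.
N² = (g/ρ₀)·Δρ/Δz = g·(Δρ/ρ₀)/Δz = 9.81 × 1.792 × 10⁻³ / 88 = 1.9977 × 10⁻⁴ s⁻².
N = √(1.9977 × 10⁻⁴) = 0.014134 rad s⁻¹ → T = 2π/N = 444.54 s ≈ 445 s.

445 s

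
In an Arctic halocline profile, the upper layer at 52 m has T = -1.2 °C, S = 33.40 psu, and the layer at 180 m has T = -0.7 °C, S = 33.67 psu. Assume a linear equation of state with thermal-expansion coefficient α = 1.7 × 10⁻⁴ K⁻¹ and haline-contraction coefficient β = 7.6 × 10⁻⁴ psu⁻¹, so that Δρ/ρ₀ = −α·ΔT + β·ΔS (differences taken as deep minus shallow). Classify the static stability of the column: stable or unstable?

ΔT = -0.7 − -1.2 = +0.5 K and ΔS = 33.67 − 33.40 = +0.27 psu (deep − shallow).
−αΔT = -8.50 × 10⁻⁵; βΔS = 2.052 × 10⁻⁴; sum Δρ/ρ₀ = 1.202 × 10⁻⁴.
Δρ/ρ₀ > 0, so Δρ > 0: deeper water is denser → statically stable.

stable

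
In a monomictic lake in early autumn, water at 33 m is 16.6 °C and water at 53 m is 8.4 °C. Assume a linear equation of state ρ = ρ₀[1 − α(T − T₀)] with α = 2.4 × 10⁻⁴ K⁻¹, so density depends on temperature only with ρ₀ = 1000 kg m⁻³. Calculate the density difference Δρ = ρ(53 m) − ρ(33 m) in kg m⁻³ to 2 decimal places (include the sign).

+1.97 kg m⁻³

ΔT = -8.2 K, Δρ/ρ₀ = −αΔT = 1.968 × 10⁻³.
Δρ = 1000 × (1.968 × 10⁻³) = +1.97 kg m⁻³.
Positive Δρ: denser below, stable.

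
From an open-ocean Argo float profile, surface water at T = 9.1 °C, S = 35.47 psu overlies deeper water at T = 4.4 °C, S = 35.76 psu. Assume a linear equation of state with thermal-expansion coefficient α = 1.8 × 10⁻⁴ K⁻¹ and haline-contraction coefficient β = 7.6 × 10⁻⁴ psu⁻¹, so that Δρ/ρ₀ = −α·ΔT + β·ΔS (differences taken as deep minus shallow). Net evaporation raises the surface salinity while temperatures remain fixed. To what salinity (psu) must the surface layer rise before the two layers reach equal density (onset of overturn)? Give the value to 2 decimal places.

36.87 psu

Neutral buoyancy requires −α(T_deep − T_surf) + β(S_deep − S_surf′) = 0.
S_surf′ = S_deep − (α/β)·ΔT = 35.76 − (1.8 × 10⁻⁴/7.6 × 10⁻⁴)·(-4.7) = 36.8732 psu.
Increase required: 36.8732 − 35.47 = 1.4032 psu.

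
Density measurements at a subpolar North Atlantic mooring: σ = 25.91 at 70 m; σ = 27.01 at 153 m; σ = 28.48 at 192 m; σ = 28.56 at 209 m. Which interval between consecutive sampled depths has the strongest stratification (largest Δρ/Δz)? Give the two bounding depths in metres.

153–192 m

Compute the density gradient over each adjacent pair:
  70–153 m: Δρ/Δz = 1.10/83 = 0.013 kg m⁻⁴
  153–192 m: Δρ/Δz = 1.47/39 = 0.038 kg m⁻⁴
  192–209 m: Δρ/Δz = 0.08/17 = 4.7 × 10⁻³ kg m⁻⁴
The largest gradient is in the 153–192 m interval — the pycnocline.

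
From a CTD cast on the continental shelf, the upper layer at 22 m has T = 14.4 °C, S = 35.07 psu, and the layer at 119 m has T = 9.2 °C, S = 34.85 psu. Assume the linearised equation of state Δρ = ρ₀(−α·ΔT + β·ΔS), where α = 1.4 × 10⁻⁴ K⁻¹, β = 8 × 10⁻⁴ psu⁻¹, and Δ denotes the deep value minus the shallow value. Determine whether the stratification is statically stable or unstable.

stable

ΔT = 9.2 − 14.4 = -5.2 K and ΔS = 34.85 − 35.07 = -0.22 psu (deep − shallow).
−αΔT = 7.28 × 10⁻⁴; βΔS = -1.76 × 10⁻⁴; sum Δρ/ρ₀ = 5.52 × 10⁻⁴.
Δρ/ρ₀ > 0, so Δρ > 0: deeper water is denser → statically stable.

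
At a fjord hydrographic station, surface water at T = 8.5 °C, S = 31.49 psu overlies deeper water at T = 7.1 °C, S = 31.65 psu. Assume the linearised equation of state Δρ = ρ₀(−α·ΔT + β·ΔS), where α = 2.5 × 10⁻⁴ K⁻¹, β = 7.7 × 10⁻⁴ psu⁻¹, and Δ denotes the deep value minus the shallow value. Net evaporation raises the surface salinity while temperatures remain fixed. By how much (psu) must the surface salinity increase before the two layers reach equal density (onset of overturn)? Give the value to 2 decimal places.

Neutral buoyancy requires −α(T_deep − T_surf) + β(S_deep − S_surf′) = 0.
S_surf′ = S_deep − (α/β)·ΔT = 31.65 − (2.5 × 10⁻⁴/7.7 × 10⁻⁴)·(-1.4) = 32.1045 psu.
Increase required: 32.1045 − 31.49 = 0.6145 psu.

0.61 psu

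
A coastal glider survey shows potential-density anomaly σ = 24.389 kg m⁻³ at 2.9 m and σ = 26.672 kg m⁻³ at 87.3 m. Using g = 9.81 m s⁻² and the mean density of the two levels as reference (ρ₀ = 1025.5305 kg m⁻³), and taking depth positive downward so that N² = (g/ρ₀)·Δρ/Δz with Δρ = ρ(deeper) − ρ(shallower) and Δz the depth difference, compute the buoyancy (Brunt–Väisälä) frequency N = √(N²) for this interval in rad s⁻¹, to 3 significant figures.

Δρ = 1026.672 − 1024.389 = 2.283 kg m⁻³ over Δz = 87.3 − 2.9 = 84.4 m.
N² = (9.81/1025.5305) × (2.283/84.4) = 2.5875 × 10⁻⁴ s⁻².
N = √(2.5875 × 10⁻⁴) = 0.016086 rad s⁻¹ ≈ 0.0161 rad s⁻¹.

0.0161 rad s⁻¹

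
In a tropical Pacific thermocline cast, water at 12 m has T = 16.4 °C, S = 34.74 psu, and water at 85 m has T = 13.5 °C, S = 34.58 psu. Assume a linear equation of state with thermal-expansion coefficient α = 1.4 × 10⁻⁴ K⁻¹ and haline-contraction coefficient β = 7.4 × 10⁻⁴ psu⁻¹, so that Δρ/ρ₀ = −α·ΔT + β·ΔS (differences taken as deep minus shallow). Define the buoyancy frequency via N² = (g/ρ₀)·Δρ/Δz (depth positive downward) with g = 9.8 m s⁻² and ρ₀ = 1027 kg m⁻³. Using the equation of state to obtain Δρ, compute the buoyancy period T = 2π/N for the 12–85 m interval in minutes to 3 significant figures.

16.9 min

ΔT = -2.9 K, ΔS = -0.16 psu (deep − shallow).
Δρ/ρ₀ = −αΔT + βΔS = 4.06 × 10⁻⁴ − 1.184 × 10⁻⁴ = 2.876 × 10⁻⁴, so Δρ ≈ 0.2954 kg m⁻³.
N² = (g/ρ₀)·Δρ/Δz = g·(Δρ/ρ₀)/Δz = 9.8 × 2.876 × 10⁻⁴ / 73 = 3.8609 × 10⁻⁵ s⁻².
N = √(3.8609 × 10⁻⁵) = 6.2136 × 10⁻³ rad s⁻¹ → T = 2π/N = 1.0112 × 10³ s = 16.853 min ≈ 16.9 min.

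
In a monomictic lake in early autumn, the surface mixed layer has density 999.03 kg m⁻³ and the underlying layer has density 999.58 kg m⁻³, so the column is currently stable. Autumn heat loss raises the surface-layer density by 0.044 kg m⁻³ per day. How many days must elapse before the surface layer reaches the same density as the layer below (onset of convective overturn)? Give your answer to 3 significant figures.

Density deficit of the surface layer: 999.58 − 999.03 = 0.55 kg m⁻³.
Required change = 0.55 / 0.044 = 12.5 days.

12.5 days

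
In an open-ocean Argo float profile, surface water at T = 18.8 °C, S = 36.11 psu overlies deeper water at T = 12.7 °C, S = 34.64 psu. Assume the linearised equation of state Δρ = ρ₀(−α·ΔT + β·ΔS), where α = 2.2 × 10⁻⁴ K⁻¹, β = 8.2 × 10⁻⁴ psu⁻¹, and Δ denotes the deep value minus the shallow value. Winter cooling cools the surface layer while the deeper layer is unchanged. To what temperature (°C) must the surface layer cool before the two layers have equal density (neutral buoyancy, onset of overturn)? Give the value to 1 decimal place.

18.2 °C

Neutral buoyancy requires Δρ = 0, i.e. −α(T_deep − T_surf′) + β(S_deep − S_surf) = 0.
T_surf′ = T_deep − (β/α)·ΔS = 12.7 − (8.2 × 10⁻⁴/2.2 × 10⁻⁴)·(-1.47) = 18.179 °C.
Cooling required: 18.8 − (18.179) = 0.621 °C.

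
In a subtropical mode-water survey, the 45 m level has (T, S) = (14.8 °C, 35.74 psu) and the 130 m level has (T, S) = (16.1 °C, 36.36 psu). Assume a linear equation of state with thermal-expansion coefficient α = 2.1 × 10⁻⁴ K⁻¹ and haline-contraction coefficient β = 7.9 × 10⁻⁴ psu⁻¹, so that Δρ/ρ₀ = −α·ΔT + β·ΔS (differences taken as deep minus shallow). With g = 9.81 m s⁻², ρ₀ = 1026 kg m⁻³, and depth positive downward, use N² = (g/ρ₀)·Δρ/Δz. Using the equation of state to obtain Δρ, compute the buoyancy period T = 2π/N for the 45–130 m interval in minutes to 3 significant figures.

ΔT = +1.3 K, ΔS = +0.62 psu (deep − shallow).
Δρ/ρ₀ = −αΔT + βΔS = -2.73 × 10⁻⁴ + 4.898 × 10⁻⁴ = 2.168 × 10⁻⁴, so Δρ ≈ 0.2224 kg m⁻³.
N² = (g/ρ₀)·Δρ/Δz = g·(Δρ/ρ₀)/Δz = 9.81 × 2.168 × 10⁻⁴ / 85 = 2.5021 × 10⁻⁵ s⁻².
N = √(2.5021 × 10⁻⁵) = 5.0021 × 10⁻³ rad s⁻¹ → T = 2π/N = 1.2561 × 10³ s = 20.935 min ≈ 20.9 min.

20.9 min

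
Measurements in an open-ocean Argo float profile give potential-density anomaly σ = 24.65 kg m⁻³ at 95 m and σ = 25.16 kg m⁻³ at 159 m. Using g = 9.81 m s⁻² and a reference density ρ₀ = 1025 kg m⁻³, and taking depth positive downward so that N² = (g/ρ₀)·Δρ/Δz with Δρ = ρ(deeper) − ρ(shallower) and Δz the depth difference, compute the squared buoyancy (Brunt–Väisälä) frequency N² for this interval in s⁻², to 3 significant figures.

Δρ = 1025.16 − 1024.65 = 0.51 kg m⁻³ over Δz = 159 − 95 = 64 m.
N² = (9.81/1025) × (0.51/64) = 7.6267 × 10⁻⁵ s⁻² ≈ 7.63 × 10⁻⁵ s⁻².
Since Δρ > 0 the layer is stably stratified.

7.63 × 10⁻⁵ s⁻²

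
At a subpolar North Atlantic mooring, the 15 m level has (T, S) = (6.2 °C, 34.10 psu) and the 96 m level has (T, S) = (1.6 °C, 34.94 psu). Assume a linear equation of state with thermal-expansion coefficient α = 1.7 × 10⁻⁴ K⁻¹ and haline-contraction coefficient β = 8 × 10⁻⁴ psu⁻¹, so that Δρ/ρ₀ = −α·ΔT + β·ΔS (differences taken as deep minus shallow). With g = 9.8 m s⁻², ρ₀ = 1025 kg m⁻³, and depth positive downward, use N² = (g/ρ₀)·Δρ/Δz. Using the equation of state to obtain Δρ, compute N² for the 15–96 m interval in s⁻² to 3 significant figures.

1.76 × 10⁻⁴ s⁻²

ΔT = -4.6 K, ΔS = +0.84 psu (deep − shallow).
Δρ/ρ₀ = −αΔT + βΔS = 7.82 × 10⁻⁴ + 6.72 × 10⁻⁴ = 1.454 × 10⁻³, so Δρ ≈ 1.490 kg m⁻³.
N² = (g/ρ₀)·Δρ/Δz = g·(Δρ/ρ₀)/Δz = 9.8 × 1.454 × 10⁻³ / 81 = 1.7592 × 10⁻⁴ s⁻² ≈ 1.76 × 10⁻⁴ s⁻².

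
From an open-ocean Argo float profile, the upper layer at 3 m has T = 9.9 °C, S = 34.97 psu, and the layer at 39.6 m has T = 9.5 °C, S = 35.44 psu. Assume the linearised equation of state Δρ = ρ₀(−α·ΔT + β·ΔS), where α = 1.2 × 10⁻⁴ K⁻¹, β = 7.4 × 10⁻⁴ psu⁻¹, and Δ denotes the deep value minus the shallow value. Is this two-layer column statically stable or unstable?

stable

ΔT = 9.5 − 9.9 = -0.4 K and ΔS = 35.44 − 34.97 = +0.47 psu (deep − shallow).
−αΔT = 4.80 × 10⁻⁵; βΔS = 3.478 × 10⁻⁴; sum Δρ/ρ₀ = 3.958 × 10⁻⁴.
Δρ/ρ₀ > 0, so Δρ > 0: deeper water is denser → statically stable.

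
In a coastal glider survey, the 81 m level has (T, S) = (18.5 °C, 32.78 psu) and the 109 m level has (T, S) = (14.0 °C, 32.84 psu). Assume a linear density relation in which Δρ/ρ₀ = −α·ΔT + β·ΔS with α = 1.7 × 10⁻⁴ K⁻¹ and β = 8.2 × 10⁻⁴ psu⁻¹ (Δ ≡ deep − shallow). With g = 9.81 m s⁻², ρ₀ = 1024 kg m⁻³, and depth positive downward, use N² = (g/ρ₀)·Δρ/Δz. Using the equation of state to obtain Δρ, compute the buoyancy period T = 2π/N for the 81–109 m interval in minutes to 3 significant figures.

6.20 min

ΔT = -4.5 K, ΔS = +0.06 psu (deep − shallow).
Δρ/ρ₀ = −αΔT + βΔS = 7.65 × 10⁻⁴ + 4.92 × 10⁻⁵ = 8.142 × 10⁻⁴, so Δρ ≈ 0.8337 kg m⁻³.
N² = (g/ρ₀)·Δρ/Δz = g·(Δρ/ρ₀)/Δz = 9.81 × 8.142 × 10⁻⁴ / 28 = 2.8526 × 10⁻⁴ s⁻².
N = √(2.8526 × 10⁻⁴) = 0.016890 rad s⁻¹ → T = 2π/N = 372.01 s = 6.2002 min ≈ 6.20 min.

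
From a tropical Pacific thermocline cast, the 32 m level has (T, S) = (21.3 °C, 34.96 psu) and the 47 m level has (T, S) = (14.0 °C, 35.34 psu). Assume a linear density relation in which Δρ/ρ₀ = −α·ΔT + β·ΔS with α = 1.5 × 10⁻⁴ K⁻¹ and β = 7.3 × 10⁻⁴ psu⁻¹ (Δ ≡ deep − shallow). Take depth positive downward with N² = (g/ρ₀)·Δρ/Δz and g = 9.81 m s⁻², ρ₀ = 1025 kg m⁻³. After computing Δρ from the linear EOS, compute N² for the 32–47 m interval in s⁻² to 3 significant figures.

ΔT = -7.3 K, ΔS = +0.38 psu (deep − shallow).
Δρ/ρ₀ = −αΔT + βΔS = 1.095 × 10⁻³ + 2.774 × 10⁻⁴ = 1.3724 × 10⁻³, so Δρ ≈ 1.407 kg m⁻³.
N² = (g/ρ₀)·Δρ/Δz = g·(Δρ/ρ₀)/Δz = 9.81 × 1.3724 × 10⁻³ / 15 = 8.9755 × 10⁻⁴ s⁻² ≈ 8.98 × 10⁻⁴ s⁻².

8.98 × 10⁻⁴ s⁻²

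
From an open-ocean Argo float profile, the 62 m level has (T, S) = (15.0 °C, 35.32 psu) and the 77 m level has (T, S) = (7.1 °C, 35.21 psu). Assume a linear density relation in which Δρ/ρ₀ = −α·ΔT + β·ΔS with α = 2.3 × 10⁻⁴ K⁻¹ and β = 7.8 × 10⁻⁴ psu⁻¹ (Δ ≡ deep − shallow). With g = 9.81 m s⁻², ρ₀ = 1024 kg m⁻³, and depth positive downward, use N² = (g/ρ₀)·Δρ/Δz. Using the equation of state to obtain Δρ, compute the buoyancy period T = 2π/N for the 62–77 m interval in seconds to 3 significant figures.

187 s

ΔT = -7.9 K, ΔS = -0.11 psu (deep − shallow).
Δρ/ρ₀ = −αΔT + βΔS = 1.817 × 10⁻³ − 8.58 × 10⁻⁵ = 1.7312 × 10⁻³, so Δρ ≈ 1.773 kg m⁻³.
N² = (g/ρ₀)·Δρ/Δz = g·(Δρ/ρ₀)/Δz = 9.81 × 1.7312 × 10⁻³ / 15 = 1.1322 × 10⁻³ s⁻².
N = √(1.1322 × 10⁻³) = 0.033648 rad s⁻¹ → T = 2π/N = 186.73 s ≈ 187 s.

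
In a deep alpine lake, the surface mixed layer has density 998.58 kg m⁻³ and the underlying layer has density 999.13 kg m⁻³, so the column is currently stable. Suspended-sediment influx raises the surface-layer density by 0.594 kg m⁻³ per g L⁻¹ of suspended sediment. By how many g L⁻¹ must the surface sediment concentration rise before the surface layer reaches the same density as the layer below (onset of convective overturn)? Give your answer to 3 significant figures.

0.926 g L⁻¹

Density deficit of the surface layer: 999.13 − 998.58 = 0.55 kg m⁻³.
Required change = 0.55 / 0.594 = 0.926 g L⁻¹.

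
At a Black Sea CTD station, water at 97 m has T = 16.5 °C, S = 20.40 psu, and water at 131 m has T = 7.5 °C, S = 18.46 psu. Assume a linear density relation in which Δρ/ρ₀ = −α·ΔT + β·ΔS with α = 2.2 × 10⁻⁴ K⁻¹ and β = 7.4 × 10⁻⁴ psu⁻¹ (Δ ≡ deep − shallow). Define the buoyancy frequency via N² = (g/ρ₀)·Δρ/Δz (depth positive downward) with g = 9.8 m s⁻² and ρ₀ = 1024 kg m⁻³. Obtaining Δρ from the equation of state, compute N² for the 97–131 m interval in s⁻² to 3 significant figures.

ΔT = -9.0 K, ΔS = -1.94 psu (deep − shallow).
Δρ/ρ₀ = −αΔT + βΔS = 1.98 × 10⁻³ − 1.4356 × 10⁻³ = 5.444 × 10⁻⁴, so Δρ ≈ 0.5575 kg m⁻³.
N² = (g/ρ₀)·Δρ/Δz = g·(Δρ/ρ₀)/Δz = 9.8 × 5.444 × 10⁻⁴ / 34 = 1.5692 × 10⁻⁴ s⁻² ≈ 1.57 × 10⁻⁴ s⁻².

1.57 × 10⁻⁴ s⁻²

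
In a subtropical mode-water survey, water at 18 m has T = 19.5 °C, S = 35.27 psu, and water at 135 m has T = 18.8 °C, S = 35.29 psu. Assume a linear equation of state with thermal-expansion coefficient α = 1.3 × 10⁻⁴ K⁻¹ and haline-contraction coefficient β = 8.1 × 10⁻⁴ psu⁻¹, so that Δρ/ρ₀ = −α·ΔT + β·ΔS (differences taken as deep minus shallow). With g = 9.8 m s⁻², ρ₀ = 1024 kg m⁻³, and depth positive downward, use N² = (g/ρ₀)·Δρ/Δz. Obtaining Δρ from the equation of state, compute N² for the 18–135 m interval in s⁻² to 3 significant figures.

ΔT = -0.7 K, ΔS = +0.02 psu (deep − shallow).
Δρ/ρ₀ = −αΔT + βΔS = 9.10 × 10⁻⁵ + 1.62 × 10⁻⁵ = 1.072 × 10⁻⁴, so Δρ ≈ 0.1098 kg m⁻³.
N² = (g/ρ₀)·Δρ/Δz = g·(Δρ/ρ₀)/Δz = 9.8 × 1.072 × 10⁻⁴ / 117 = 8.9791 × 10⁻⁶ s⁻² ≈ 8.98 × 10⁻⁶ s⁻².

8.98 × 10⁻⁶ s⁻²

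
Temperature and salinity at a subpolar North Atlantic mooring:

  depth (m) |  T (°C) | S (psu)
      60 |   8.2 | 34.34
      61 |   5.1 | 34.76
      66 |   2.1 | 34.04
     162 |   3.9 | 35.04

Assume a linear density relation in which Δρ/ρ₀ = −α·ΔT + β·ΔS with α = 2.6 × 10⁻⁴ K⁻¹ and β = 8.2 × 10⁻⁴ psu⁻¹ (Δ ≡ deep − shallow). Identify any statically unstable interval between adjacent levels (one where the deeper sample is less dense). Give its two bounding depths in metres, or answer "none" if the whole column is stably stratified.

Evaluate Δρ/ρ₀ = −αΔT + βΔS across each adjacent pair:
  60–61 m: −αΔT+βΔS = −(2.6 × 10⁻⁴)(-3.1)+(8.2 × 10⁻⁴)(+0.42) = 1.2 × 10⁻³ → stable
  61–66 m: −αΔT+βΔS = −(2.6 × 10⁻⁴)(-3.0)+(8.2 × 10⁻⁴)(-0.72) = 1.9 × 10⁻⁴ → stable
  66–162 m: −αΔT+βΔS = −(2.6 × 10⁻⁴)(+1.8)+(8.2 × 10⁻⁴)(+1.00) = 3.5 × 10⁻⁴ → stable
Every interval has Δρ > 0: the column is stably stratified throughout.

none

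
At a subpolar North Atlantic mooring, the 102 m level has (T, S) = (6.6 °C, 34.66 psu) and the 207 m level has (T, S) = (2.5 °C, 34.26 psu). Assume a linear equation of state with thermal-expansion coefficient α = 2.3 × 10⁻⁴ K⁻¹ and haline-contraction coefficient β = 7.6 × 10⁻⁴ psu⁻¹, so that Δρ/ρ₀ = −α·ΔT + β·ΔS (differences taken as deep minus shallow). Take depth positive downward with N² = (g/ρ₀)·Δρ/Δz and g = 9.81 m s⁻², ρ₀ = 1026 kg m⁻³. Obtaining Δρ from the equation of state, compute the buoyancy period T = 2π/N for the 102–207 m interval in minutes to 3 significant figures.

13.6 min

ΔT = -4.1 K, ΔS = -0.40 psu (deep − shallow).
Δρ/ρ₀ = −αΔT + βΔS = 9.43 × 10⁻⁴ − 3.04 × 10⁻⁴ = 6.39 × 10⁻⁴, so Δρ ≈ 0.6556 kg m⁻³.
N² = (g/ρ₀)·Δρ/Δz = g·(Δρ/ρ₀)/Δz = 9.81 × 6.39 × 10⁻⁴ / 105 = 5.9701 × 10⁻⁵ s⁻².
N = √(5.9701 × 10⁻⁵) = 7.7266 × 10⁻³ rad s⁻¹ → T = 2π/N = 813.19 s = 13.553 min ≈ 13.6 min.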